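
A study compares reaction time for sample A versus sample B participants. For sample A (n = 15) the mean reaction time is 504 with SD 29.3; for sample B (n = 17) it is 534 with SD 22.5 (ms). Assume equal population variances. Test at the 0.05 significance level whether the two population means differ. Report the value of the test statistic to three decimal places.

-3.270

Let group 1 = sample A, group 2 = sample B. H0: μ_1 = μ_2; H1: μ_1 ≠ μ_2 (two-sample pooled-variance t-test, two-sided).
s_p² = [(15−1)·29.3² + (17−1)·22.5²]/(15+17−2) = 670.629
t = (504 − 534)/√[670.629·(1/15 + 1/17)] = -3.270
df = n₁ + n₂ − 2 = 30
Two-sided p-value ≈ 0.0027
Since p ≈ 0.0027 < α = 0.05, reject H0; the data support H1.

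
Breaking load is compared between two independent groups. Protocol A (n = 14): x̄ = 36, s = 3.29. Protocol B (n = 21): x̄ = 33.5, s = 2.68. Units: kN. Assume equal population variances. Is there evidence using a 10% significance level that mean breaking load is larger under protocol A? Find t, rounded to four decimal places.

Let group 1 = protocol A, group 2 = protocol B. H0: μ_1 = μ_2; H1: μ_1 > μ_2 (two-sample pooled-variance t-test, right-tailed).
s_p² = [(14−1)·3.29² + (21−1)·2.68²]/(14+21−2) = 8.61701
t = (36 − 33.5)/√[8.61701·(1/14 + 1/21)] = 2.4683
df = n₁ + n₂ − 2 = 33
p-value = P(T ≥ 2.4683) ≈ 0.0095
Since p ≈ 0.0095 < α = 0.1, reject H0; the evidence is statistically significant.

2.4683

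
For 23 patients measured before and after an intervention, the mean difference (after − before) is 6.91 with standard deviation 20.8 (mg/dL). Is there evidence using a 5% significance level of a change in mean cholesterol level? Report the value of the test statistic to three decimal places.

1.593

H0: μ_d = 0; H1: μ_d ≠ 0 (paired t-test on the differences, two-sided).
t = d̄/(s_d/√n) = 6.91/(20.8/√23) = 1.593
df = n − 1 = 22
Two-sided p-value ≈ 0.1254
Since p ≈ 0.1254 > α = 0.05, fail to reject H0; the data do not provide sufficient evidence against H0.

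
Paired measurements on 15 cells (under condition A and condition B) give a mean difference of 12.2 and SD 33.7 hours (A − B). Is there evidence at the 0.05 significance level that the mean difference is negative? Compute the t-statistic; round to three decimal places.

H0: μ_d = 0; H1: μ_d < 0 (paired t-test on the differences, left-tailed).
t = d̄/(s_d/√n) = 12.2/(33.7/√15) = 1.402
df = n − 1 = 14
p-value = P(T ≤ 1.402) ≈ 0.9087
Since p ≈ 0.9087 > α = 0.05, fail to reject H0; the evidence is not statistically significant.

1.402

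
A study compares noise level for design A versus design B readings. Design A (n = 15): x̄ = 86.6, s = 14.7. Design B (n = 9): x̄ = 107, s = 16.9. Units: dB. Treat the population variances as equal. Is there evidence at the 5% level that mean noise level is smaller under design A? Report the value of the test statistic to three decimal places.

-3.114

Let group 1 = design A, group 2 = design B. H0: μ_1 = μ_2; H1: μ_1 < μ_2 (two-sample pooled-variance t-test, left-tailed).
s_p² = [(15−1)·14.7² + (9−1)·16.9²]/(15+9−2) = 241.37
t = (86.6 − 107)/√[241.37·(1/15 + 1/9)] = -3.114
df = n₁ + n₂ − 2 = 22
p-value = P(T ≤ -3.114) ≈ 0.0025
Since p ≈ 0.0025 < α = 0.05, reject H0; the evidence is statistically significant.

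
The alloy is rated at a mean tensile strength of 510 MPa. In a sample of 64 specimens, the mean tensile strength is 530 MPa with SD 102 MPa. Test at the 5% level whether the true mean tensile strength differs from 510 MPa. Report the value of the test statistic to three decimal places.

1.569

H0: μ = 510; H1: μ ≠ 510 (one-sample t-test, two-sided).
t = (x̄ − μ₀)/(s/√n) = (530 − 510)/(102/√64) = 1.569
df = n − 1 = 63
Two-sided p-value ≈ 0.1217
Since p ≈ 0.1217 > α = 0.05, fail to reject H0; the evidence is not statistically significant.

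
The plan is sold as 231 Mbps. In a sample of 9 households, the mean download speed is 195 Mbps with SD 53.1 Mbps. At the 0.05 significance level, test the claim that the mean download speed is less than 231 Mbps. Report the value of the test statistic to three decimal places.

-2.034

H0: μ = 231; H1: μ < 231 (one-sample t-test, left-tailed).
t = (x̄ − μ₀)/(s/√n) = (195 − 231)/(53.1/√9) = -2.034
df = n − 1 = 8
p-value = P(T ≤ -2.034) ≈ 0.038
Since p ≈ 0.038 < α = 0.05, reject H0; the evidence is statistically significant.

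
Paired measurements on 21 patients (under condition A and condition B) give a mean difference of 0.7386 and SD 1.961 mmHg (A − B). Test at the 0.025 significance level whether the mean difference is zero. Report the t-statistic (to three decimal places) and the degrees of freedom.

H0: μ_d = 0; H1: μ_d ≠ 0 (paired t-test on the differences, two-sided).
t = d̄/(s_d/√n) = 0.7386/(1.961/√21) = 1.726
df = n − 1 = 20
Two-sided p-value ≈ 0.0998
Since p ≈ 0.0998 > α = 0.025, fail to reject H0; the evidence is not statistically significant.

t = 1.726, df = 20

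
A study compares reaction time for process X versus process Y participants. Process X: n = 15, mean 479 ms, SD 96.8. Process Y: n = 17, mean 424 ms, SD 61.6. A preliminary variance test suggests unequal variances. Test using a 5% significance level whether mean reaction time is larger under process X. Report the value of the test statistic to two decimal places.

1.89

Let group 1 = process X, group 2 = process Y. H0: μ_1 = μ_2; H1: μ_1 > μ_2 (Welch's two-sample t-test, right-tailed).
t = (x̄_1 − x̄_2)/√(s_1²/n_1 + s_2²/n_2) = (479 − 424)/√(96.8²/15 + 61.6²/17) = 1.89
Welch–Satterthwaite df ≈ 23.20
p-value = P(T ≥ 1.89) ≈ 0.036
Since p ≈ 0.036 < α = 0.05, reject H0; the evidence is statistically significant.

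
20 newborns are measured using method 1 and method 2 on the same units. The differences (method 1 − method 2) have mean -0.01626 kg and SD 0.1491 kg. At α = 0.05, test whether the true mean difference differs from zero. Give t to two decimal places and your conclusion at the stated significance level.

H0: μ_d = 0; H1: μ_d ≠ 0 (paired t-test on the differences, two-sided).
t = d̄/(s_d/√n) = -0.01626/(0.1491/√20) = -0.49
df = n − 1 = 19
Two-sided p-value ≈ 0.6313
Since p ≈ 0.6313 > α = 0.05, fail to reject H0; the data do not provide sufficient evidence against H0.

t = -0.49; fail to reject H0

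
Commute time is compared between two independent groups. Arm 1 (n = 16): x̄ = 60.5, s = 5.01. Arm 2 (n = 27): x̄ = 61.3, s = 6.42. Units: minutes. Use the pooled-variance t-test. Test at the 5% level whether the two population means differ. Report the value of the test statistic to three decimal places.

Let group 1 = arm 1, group 2 = arm 2. H0: μ_1 = μ_2; H1: μ_1 ≠ μ_2 (two-sample pooled-variance t-test, two-sided).
s_p² = [(16−1)·5.01² + (27−1)·6.42²]/(16+27−2) = 35.3202
t = (60.5 − 61.3)/√[35.3202·(1/16 + 1/27)] = -0.427
df = n₁ + n₂ − 2 = 41
Two-sided p-value ≈ 0.672
Since p ≈ 0.672 > α = 0.05, fail to reject H0; the data do not provide sufficient evidence against H0.

-0.427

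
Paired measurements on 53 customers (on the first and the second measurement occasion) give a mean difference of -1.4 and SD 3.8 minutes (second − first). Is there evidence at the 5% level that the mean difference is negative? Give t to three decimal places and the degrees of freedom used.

t = -2.682, df = 52

H0: μ_d = 0; H1: μ_d < 0 (paired t-test on the differences, left-tailed).
t = d̄/(s_d/√n) = -1.4/(3.8/√53) = -2.682
df = n − 1 = 52
p-value = P(T ≤ -2.682) ≈ 0.0049
Since p ≈ 0.0049 < α = 0.05, reject H0; the evidence is statistically significant.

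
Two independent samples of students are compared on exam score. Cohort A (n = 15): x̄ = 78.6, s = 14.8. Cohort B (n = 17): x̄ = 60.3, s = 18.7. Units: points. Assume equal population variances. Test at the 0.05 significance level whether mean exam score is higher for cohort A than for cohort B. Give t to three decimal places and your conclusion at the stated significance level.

Let group 1 = cohort A, group 2 = cohort B. H0: μ_1 = μ_2; H1: μ_1 > μ_2 (two-sample pooled-variance t-test, right-tailed).
s_p² = [(15−1)·14.8² + (17−1)·18.7²]/(15+17−2) = 288.72
t = (78.6 − 60.3)/√[288.72·(1/15 + 1/17)] = 3.040
df = n₁ + n₂ − 2 = 30
p-value = P(T ≥ 3.040) ≈ 0.002
Since p ≈ 0.002 < α = 0.05, reject H0; the data support H1.

t = 3.040; reject H0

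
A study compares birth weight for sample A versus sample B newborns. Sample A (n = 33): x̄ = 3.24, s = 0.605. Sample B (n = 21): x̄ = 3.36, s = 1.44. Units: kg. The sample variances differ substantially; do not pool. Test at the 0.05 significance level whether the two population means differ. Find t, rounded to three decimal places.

-0.362

Let group 1 = sample A, group 2 = sample B. H0: μ_1 = μ_2; H1: μ_1 ≠ μ_2 (Welch's two-sample t-test, two-sided).
t = (x̄_1 − x̄_2)/√(s_1²/n_1 + s_2²/n_2) = (3.24 − 3.36)/√(0.605²/33 + 1.44²/21) = -0.362
Welch–Satterthwaite df ≈ 24.55
Two-sided p-value ≈ 0.720
Since p ≈ 0.720 > α = 0.05, fail to reject H0; the evidence is not statistically significant.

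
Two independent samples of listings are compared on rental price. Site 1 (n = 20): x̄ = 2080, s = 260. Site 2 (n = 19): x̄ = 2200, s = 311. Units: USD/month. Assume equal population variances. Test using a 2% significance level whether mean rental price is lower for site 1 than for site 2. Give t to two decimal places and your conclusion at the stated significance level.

Let group 1 = site 1, group 2 = site 2. H0: μ_1 = μ_2; H1: μ_1 < μ_2 (two-sample pooled-variance t-test, left-tailed).
s_p² = [(20−1)·260² + (19−1)·311²]/(20+19−2) = 81767
t = (2080 − 2200)/√[81767·(1/20 + 1/19)] = -1.31
df = n₁ + n₂ − 2 = 37
p-value = P(T ≤ -1.31) ≈ 0.0991
Since p ≈ 0.0991 > α = 0.02, fail to reject H0; the data do not provide sufficient evidence against H0.

t = -1.31; fail to reject H0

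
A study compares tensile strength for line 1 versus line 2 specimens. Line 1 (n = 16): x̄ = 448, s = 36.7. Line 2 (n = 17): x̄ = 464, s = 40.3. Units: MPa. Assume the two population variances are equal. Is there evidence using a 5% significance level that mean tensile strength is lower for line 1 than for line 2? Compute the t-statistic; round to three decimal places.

-1.190

Let group 1 = line 1, group 2 = line 2. H0: μ_1 = μ_2; H1: μ_1 < μ_2 (two-sample pooled-variance t-test, left-tailed).
s_p² = [(16−1)·36.7² + (17−1)·40.3²]/(16+17−2) = 1489.96
t = (448 − 464)/√[1489.96·(1/16 + 1/17)] = -1.190
df = n₁ + n₂ − 2 = 31
p-value = P(T ≤ -1.190) ≈ 0.1215
Since p ≈ 0.1215 > α = 0.05, fail to reject H0; the evidence is not statistically significant.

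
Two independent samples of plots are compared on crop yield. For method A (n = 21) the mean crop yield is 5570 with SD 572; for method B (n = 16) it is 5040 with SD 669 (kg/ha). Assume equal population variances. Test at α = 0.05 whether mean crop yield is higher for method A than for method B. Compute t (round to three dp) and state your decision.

t = 2.595; reject H0

Let group 1 = method A, group 2 = method B. H0: μ_1 = μ_2; H1: μ_1 > μ_2 (two-sample pooled-variance t-test, right-tailed).
s_p² = [(21−1)·572² + (16−1)·669²]/(21+16−2) = 378774
t = (5570 − 5040)/√[378774·(1/21 + 1/16)] = 2.595
df = n₁ + n₂ − 2 = 35
p-value = P(T ≥ 2.595) ≈ 0.0069
Since p ≈ 0.0069 < α = 0.05, reject H0; the data support H1.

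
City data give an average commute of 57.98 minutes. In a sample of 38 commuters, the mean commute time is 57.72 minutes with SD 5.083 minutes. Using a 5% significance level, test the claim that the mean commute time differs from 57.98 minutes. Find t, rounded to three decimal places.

H0: μ = 57.98; H1: μ ≠ 57.98 (one-sample t-test, two-sided).
t = (x̄ − μ₀)/(s/√n) = (57.72 − 57.98)/(5.083/√38) = -0.315
df = n − 1 = 37
Two-sided p-value ≈ 0.7543
Since p ≈ 0.7543 > α = 0.05, fail to reject H0; the data do not provide sufficient evidence against H0.

-0.315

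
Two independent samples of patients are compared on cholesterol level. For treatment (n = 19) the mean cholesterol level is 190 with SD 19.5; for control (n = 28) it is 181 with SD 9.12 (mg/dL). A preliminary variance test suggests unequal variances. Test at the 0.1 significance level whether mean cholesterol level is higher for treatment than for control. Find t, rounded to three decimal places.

1.877

Let group 1 = treatment, group 2 = control. H0: μ_1 = μ_2; H1: μ_1 > μ_2 (Welch's two-sample t-test, right-tailed).
t = (x̄_1 − x̄_2)/√(s_1²/n_1 + s_2²/n_2) = (190 − 181)/√(19.5²/19 + 9.12²/28) = 1.877
Welch–Satterthwaite df ≈ 23.40
p-value = P(T ≥ 1.877) ≈ 0.037
Since p ≈ 0.037 < α = 0.1, reject H0; the evidence is statistically significant.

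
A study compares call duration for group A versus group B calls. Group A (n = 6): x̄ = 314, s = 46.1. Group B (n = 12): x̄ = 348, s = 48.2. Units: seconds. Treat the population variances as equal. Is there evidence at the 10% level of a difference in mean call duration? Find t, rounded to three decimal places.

Let group 1 = group A, group 2 = group B. H0: μ_1 = μ_2; H1: μ_1 ≠ μ_2 (two-sample pooled-variance t-test, two-sided).
s_p² = [(6−1)·46.1² + (12−1)·48.2²]/(6+12−2) = 2261.36
t = (314 − 348)/√[2261.36·(1/6 + 1/12)] = -1.430
df = n₁ + n₂ − 2 = 16
Two-sided p-value ≈ 0.1720
Since p ≈ 0.1720 > α = 0.1, fail to reject H0; the data do not provide sufficient evidence against H0.

-1.430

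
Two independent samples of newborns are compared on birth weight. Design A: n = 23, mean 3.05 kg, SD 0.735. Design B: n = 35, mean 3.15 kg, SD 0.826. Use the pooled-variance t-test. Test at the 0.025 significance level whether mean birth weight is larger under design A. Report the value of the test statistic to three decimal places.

Let group 1 = design A, group 2 = design B. H0: μ_1 = μ_2; H1: μ_1 > μ_2 (two-sample pooled-variance t-test, right-tailed).
s_p² = [(23−1)·0.735² + (35−1)·0.826²]/(23+35−2) = 0.62647
t = (3.05 − 3.15)/√[0.62647·(1/23 + 1/35)] = -0.471
df = n₁ + n₂ − 2 = 56
p-value = P(T ≥ -0.471) ≈ 0.680
Since p ≈ 0.680 > α = 0.025, fail to reject H0; the evidence is not statistically significant.

-0.471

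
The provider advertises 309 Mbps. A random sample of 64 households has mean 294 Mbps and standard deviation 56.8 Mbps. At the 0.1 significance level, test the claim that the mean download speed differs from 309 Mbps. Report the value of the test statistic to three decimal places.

H0: μ = 309; H1: μ ≠ 309 (one-sample t-test, two-sided).
t = (x̄ − μ₀)/(s/√n) = (294 − 309)/(56.8/√64) = -2.113
df = n − 1 = 63
Two-sided p-value ≈ 0.039
Since p ≈ 0.039 < α = 0.1, reject H0; the evidence is statistically significant.

-2.113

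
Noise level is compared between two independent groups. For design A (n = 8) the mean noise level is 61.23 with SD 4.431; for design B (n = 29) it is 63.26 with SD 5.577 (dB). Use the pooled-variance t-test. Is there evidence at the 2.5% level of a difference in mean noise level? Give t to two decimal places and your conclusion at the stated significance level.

Let group 1 = design A, group 2 = design B. H0: μ_1 = μ_2; H1: μ_1 ≠ μ_2 (two-sample pooled-variance t-test, two-sided).
s_p² = [(8−1)·4.431² + (29−1)·5.577²]/(8+29−2) = 28.8091
t = (61.23 − 63.26)/√[28.8091·(1/8 + 1/29)] = -0.95
df = n₁ + n₂ − 2 = 35
Two-sided p-value ≈ 0.350
Since p ≈ 0.350 > α = 0.025, fail to reject H0; the evidence is not statistically significant.

t = -0.95; fail to reject H0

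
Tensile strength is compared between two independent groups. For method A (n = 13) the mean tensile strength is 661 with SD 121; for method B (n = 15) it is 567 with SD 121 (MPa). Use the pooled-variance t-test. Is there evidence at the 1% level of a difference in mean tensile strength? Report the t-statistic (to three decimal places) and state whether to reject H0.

Let group 1 = method A, group 2 = method B. H0: μ_1 = μ_2; H1: μ_1 ≠ μ_2 (two-sample pooled-variance t-test, two-sided).
s_p² = [(13−1)·121² + (15−1)·121²]/(13+15−2) = 14641
t = (661 − 567)/√[14641·(1/13 + 1/15)] = 2.050
df = n₁ + n₂ − 2 = 26
Two-sided p-value ≈ 0.051
Since p ≈ 0.051 > α = 0.01, fail to reject H0; the evidence is not statistically significant.

t = 2.050; fail to reject H0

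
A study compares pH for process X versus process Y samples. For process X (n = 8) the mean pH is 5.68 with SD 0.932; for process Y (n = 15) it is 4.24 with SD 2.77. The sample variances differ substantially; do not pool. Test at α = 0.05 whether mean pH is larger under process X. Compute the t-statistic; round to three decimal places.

Let group 1 = process X, group 2 = process Y. H0: μ_1 = μ_2; H1: μ_1 > μ_2 (Welch's two-sample t-test, right-tailed).
t = (x̄_1 − x̄_2)/√(s_1²/n_1 + s_2²/n_2) = (5.68 − 4.24)/√(0.932²/8 + 2.77²/15) = 1.829
Welch–Satterthwaite df ≈ 18.87
p-value = P(T ≥ 1.829) ≈ 0.0417
Since p ≈ 0.0417 < α = 0.05, reject H0; the evidence is statistically significant.

1.829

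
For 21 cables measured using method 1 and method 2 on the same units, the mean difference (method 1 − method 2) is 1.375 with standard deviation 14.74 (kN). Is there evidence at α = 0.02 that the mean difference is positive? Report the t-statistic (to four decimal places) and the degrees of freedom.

t = 0.4275, df = 20

H0: μ_d = 0; H1: μ_d > 0 (paired t-test on the differences, right-tailed).
t = d̄/(s_d/√n) = 1.375/(14.74/√21) = 0.4275
df = n − 1 = 20
p-value = P(T ≥ 0.4275) ≈ 0.337
Since p ≈ 0.337 > α = 0.02, fail to reject H0; the evidence is not statistically significant.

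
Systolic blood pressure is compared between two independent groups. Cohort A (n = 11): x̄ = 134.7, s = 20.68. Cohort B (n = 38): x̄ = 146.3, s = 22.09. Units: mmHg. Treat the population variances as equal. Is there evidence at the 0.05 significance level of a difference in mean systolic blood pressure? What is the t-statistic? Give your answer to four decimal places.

-1.5543

Let group 1 = cohort A, group 2 = cohort B. H0: μ_1 = μ_2; H1: μ_1 ≠ μ_2 (two-sample pooled-variance t-test, two-sided).
s_p² = [(11−1)·20.68² + (38−1)·22.09²]/(11+38−2) = 475.137
t = (134.7 − 146.3)/√[475.137·(1/11 + 1/38)] = -1.5543
df = n₁ + n₂ − 2 = 47
Two-sided p-value ≈ 0.1268
Since p ≈ 0.1268 > α = 0.05, fail to reject H0; the evidence is not statistically significant.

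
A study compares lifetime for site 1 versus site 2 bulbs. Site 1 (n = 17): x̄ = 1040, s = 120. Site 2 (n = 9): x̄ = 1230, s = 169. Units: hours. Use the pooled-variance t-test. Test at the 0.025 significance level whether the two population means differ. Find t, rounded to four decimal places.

-3.3332

Let group 1 = site 1, group 2 = site 2. H0: μ_1 = μ_2; H1: μ_1 ≠ μ_2 (two-sample pooled-variance t-test, two-sided).
s_p² = [(17−1)·120² + (9−1)·169²]/(17+9−2) = 19120.3
t = (1040 − 1230)/√[19120.3·(1/17 + 1/9)] = -3.3332
df = n₁ + n₂ − 2 = 24
Two-sided p-value ≈ 0.003
Since p ≈ 0.003 < α = 0.025, reject H0; the evidence is statistically significant.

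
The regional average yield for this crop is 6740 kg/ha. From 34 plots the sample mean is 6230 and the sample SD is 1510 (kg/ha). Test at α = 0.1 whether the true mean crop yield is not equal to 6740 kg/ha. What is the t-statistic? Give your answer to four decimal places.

H0: μ = 6740; H1: μ ≠ 6740 (one-sample t-test, two-sided).
t = (x̄ − μ₀)/(s/√n) = (6230 − 6740)/(1510/√34) = -1.9694
df = n − 1 = 33
Two-sided p-value ≈ 0.0574
Since p ≈ 0.0574 < α = 0.1, reject H0; the evidence is statistically significant.

-1.9694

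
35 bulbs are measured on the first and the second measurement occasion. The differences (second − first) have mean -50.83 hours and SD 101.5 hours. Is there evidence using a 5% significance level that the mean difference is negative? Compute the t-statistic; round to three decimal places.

-2.963

H0: μ_d = 0; H1: μ_d < 0 (paired t-test on the differences, left-tailed).
t = d̄/(s_d/√n) = -50.83/(101.5/√35) = -2.963
df = n − 1 = 34
p-value = P(T ≤ -2.963) ≈ 0.0028
Since p ≈ 0.0028 < α = 0.05, reject H0; the evidence is statistically significant.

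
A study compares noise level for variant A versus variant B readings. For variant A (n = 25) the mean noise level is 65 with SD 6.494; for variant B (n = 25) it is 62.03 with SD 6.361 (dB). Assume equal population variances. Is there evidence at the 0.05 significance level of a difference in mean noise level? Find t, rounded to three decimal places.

1.634

Let group 1 = variant A, group 2 = variant B. H0: μ_1 = μ_2; H1: μ_1 ≠ μ_2 (two-sample pooled-variance t-test, two-sided).
s_p² = [(25−1)·6.494² + (25−1)·6.361²]/(25+25−2) = 41.3172
t = (65 − 62.03)/√[41.3172·(1/25 + 1/25)] = 1.634
df = n₁ + n₂ − 2 = 48
Two-sided p-value ≈ 0.1089
Since p ≈ 0.1089 > α = 0.05, fail to reject H0; the evidence is not statistically significant.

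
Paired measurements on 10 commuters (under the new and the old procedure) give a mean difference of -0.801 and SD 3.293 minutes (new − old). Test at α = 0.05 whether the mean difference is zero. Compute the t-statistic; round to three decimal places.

H0: μ_d = 0; H1: μ_d ≠ 0 (paired t-test on the differences, two-sided).
t = d̄/(s_d/√n) = -0.801/(3.293/√10) = -0.769
df = n − 1 = 9
Two-sided p-value ≈ 0.4615
Since p ≈ 0.4615 > α = 0.05, fail to reject H0; the evidence is not statistically significant.

-0.769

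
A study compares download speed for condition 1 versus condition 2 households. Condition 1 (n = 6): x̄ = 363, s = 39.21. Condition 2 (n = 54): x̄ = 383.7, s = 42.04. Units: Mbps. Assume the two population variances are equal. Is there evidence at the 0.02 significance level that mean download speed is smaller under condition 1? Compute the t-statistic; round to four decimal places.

-1.1507

Let group 1 = condition 1, group 2 = condition 2. H0: μ_1 = μ_2; H1: μ_1 < μ_2 (two-sample pooled-variance t-test, left-tailed).
s_p² = [(6−1)·39.21² + (54−1)·42.04²]/(6+54−2) = 1747.54
t = (363 − 383.7)/√[1747.54·(1/6 + 1/54)] = -1.1507
df = n₁ + n₂ − 2 = 58
p-value = P(T ≤ -1.1507) ≈ 0.1273
Since p ≈ 0.1273 > α = 0.02, fail to reject H0; the evidence is not statistically significant.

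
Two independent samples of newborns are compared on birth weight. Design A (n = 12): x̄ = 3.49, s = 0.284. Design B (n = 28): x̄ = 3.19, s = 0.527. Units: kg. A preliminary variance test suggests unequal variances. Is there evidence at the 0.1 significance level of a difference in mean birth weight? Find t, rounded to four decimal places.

Let group 1 = design A, group 2 = design B. H0: μ_1 = μ_2; H1: μ_1 ≠ μ_2 (Welch's two-sample t-test, two-sided).
t = (x̄_1 − x̄_2)/√(s_1²/n_1 + s_2²/n_2) = (3.49 − 3.19)/√(0.284²/12 + 0.527²/28) = 2.3256
Welch–Satterthwaite df ≈ 35.72
Two-sided p-value ≈ 0.0258
Since p ≈ 0.0258 < α = 0.1, reject H0; the data support H1.

2.3256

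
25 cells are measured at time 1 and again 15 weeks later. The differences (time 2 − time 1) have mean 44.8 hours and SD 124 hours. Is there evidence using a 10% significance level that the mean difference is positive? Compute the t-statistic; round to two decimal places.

H0: μ_d = 0; H1: μ_d > 0 (paired t-test on the differences, right-tailed).
t = d̄/(s_d/√n) = 44.8/(124/√25) = 1.81
df = n − 1 = 24
p-value = P(T ≥ 1.81) ≈ 0.0417
Since p ≈ 0.0417 < α = 0.1, reject H0; the data support H1.

1.81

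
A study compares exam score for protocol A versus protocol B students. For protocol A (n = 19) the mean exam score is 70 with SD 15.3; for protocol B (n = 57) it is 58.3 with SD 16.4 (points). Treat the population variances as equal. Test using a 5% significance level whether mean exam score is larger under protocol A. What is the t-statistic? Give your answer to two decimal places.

Let group 1 = protocol A, group 2 = protocol B. H0: μ_1 = μ_2; H1: μ_1 > μ_2 (two-sample pooled-variance t-test, right-tailed).
s_p² = [(19−1)·15.3² + (57−1)·16.4²]/(19+57−2) = 260.478
t = (70 − 58.3)/√[260.478·(1/19 + 1/57)] = 2.74
df = n₁ + n₂ − 2 = 74
p-value = P(T ≥ 2.74) ≈ 0.004
Since p ≈ 0.004 < α = 0.05, reject H0; the evidence is statistically significant.

2.74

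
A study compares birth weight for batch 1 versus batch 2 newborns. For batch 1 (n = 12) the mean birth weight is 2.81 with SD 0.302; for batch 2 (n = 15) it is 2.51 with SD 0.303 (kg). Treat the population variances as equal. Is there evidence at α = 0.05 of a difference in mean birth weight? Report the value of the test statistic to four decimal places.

Let group 1 = batch 1, group 2 = batch 2. H0: μ_1 = μ_2; H1: μ_1 ≠ μ_2 (two-sample pooled-variance t-test, two-sided).
s_p² = [(12−1)·0.302² + (15−1)·0.303²]/(12+15−2) = 0.0915428
t = (2.81 − 2.51)/√[0.0915428·(1/12 + 1/15)] = 2.5601
df = n₁ + n₂ − 2 = 25
Two-sided p-value ≈ 0.017
Since p ≈ 0.017 < α = 0.05, reject H0; the evidence is statistically significant.

2.5601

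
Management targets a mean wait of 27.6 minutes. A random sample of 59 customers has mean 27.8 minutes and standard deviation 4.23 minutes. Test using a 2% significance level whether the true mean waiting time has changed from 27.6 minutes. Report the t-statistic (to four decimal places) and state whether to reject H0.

t = 0.3632; fail to reject H0

H0: μ = 27.6; H1: μ ≠ 27.6 (one-sample t-test, two-sided).
t = (x̄ − μ₀)/(s/√n) = (27.8 − 27.6)/(4.23/√59) = 0.3632
df = n − 1 = 58
Two-sided p-value ≈ 0.7178
Since p ≈ 0.7178 > α = 0.02, fail to reject H0; the data do not provide sufficient evidence against H0.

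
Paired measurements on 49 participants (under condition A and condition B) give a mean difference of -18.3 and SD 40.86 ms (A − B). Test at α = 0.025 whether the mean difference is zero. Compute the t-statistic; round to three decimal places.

H0: μ_d = 0; H1: μ_d ≠ 0 (paired t-test on the differences, two-sided).
t = d̄/(s_d/√n) = -18.3/(40.86/√49) = -3.135
df = n − 1 = 48
Two-sided p-value ≈ 0.0029
Since p ≈ 0.0029 < α = 0.025, reject H0; the evidence is statistically significant.

-3.135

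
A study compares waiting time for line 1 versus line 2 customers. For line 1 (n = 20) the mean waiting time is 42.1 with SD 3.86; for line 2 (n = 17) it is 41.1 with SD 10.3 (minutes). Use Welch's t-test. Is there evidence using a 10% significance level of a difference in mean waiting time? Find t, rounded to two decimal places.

0.38

Let group 1 = line 1, group 2 = line 2. H0: μ_1 = μ_2; H1: μ_1 ≠ μ_2 (Welch's two-sample t-test, two-sided).
t = (x̄_1 − x̄_2)/√(s_1²/n_1 + s_2²/n_2) = (42.1 − 41.1)/√(3.86²/20 + 10.3²/17) = 0.38
Welch–Satterthwaite df ≈ 19.81
Two-sided p-value ≈ 0.709
Since p ≈ 0.709 > α = 0.1, fail to reject H0; the data do not provide sufficient evidence against H0.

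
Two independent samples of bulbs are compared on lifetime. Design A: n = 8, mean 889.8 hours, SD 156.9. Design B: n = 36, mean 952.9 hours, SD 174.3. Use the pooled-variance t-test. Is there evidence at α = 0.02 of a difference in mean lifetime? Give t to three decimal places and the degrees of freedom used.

Let group 1 = design A, group 2 = design B. H0: μ_1 = μ_2; H1: μ_1 ≠ μ_2 (two-sample pooled-variance t-test, two-sided).
s_p² = [(8−1)·156.9² + (36−1)·174.3²]/(8+36−2) = 29420
t = (889.8 − 952.9)/√[29420·(1/8 + 1/36)] = -0.941
df = n₁ + n₂ − 2 = 42
Two-sided p-value ≈ 0.352
Since p ≈ 0.352 > α = 0.02, fail to reject H0; the evidence is not statistically significant.

t = -0.941, df = 42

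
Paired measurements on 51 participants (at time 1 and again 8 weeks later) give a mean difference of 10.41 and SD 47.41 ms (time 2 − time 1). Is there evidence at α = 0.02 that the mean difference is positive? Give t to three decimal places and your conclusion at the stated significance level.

t = 1.568; fail to reject H0

H0: μ_d = 0; H1: μ_d > 0 (paired t-test on the differences, right-tailed).
t = d̄/(s_d/√n) = 10.41/(47.41/√51) = 1.568
df = n − 1 = 50
p-value = P(T ≥ 1.568) ≈ 0.062
Since p ≈ 0.062 > α = 0.02, fail to reject H0; the data do not provide sufficient evidence against H0.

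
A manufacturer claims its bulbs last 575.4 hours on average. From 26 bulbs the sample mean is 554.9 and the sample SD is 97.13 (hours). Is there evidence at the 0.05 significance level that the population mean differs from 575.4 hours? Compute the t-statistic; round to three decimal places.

H0: μ = 575.4; H1: μ ≠ 575.4 (one-sample t-test, two-sided).
t = (x̄ − μ₀)/(s/√n) = (554.9 − 575.4)/(97.13/√26) = -1.076
df = n − 1 = 25
Two-sided p-value ≈ 0.292
Since p ≈ 0.292 > α = 0.05, fail to reject H0; the data do not provide sufficient evidence against H0.

-1.076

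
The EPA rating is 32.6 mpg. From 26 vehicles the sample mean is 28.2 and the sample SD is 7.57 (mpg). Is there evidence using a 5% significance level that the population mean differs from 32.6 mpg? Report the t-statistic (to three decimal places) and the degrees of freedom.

t = -2.964, df = 25

H0: μ = 32.6; H1: μ ≠ 32.6 (one-sample t-test, two-sided).
t = (x̄ − μ₀)/(s/√n) = (28.2 − 32.6)/(7.57/√26) = -2.964
df = n − 1 = 25
Two-sided p-value ≈ 0.0066
Since p ≈ 0.0066 < α = 0.05, reject H0; the evidence is statistically significant.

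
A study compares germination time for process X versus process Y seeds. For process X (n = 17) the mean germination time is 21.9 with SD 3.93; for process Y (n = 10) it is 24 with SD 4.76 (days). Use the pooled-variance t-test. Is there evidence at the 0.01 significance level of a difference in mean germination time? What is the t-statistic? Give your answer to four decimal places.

-1.2406

Let group 1 = process X, group 2 = process Y. H0: μ_1 = μ_2; H1: μ_1 ≠ μ_2 (two-sample pooled-variance t-test, two-sided).
s_p² = [(17−1)·3.93² + (10−1)·4.76²]/(17+10−2) = 18.0415
t = (21.9 − 24)/√[18.0415·(1/17 + 1/10)] = -1.2406
df = n₁ + n₂ − 2 = 25
Two-sided p-value ≈ 0.226
Since p ≈ 0.226 > α = 0.01, fail to reject H0; the data do not provide sufficient evidence against H0.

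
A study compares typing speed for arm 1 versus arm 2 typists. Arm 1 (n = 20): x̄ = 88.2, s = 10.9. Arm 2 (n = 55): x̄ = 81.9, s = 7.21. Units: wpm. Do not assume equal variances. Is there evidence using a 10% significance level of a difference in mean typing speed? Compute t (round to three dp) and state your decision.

t = 2.401; reject H0

Let group 1 = arm 1, group 2 = arm 2. H0: μ_1 = μ_2; H1: μ_1 ≠ μ_2 (Welch's two-sample t-test, two-sided).
t = (x̄_1 − x̄_2)/√(s_1²/n_1 + s_2²/n_2) = (88.2 − 81.9)/√(10.9²/20 + 7.21²/55) = 2.401
Welch–Satterthwaite df ≈ 25.30
Two-sided p-value ≈ 0.024
Since p ≈ 0.024 < α = 0.1, reject H0; the data support H1.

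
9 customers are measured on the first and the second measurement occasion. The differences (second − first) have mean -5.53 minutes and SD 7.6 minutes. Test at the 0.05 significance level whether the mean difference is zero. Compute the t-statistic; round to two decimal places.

-2.18

H0: μ_d = 0; H1: μ_d ≠ 0 (paired t-test on the differences, two-sided).
t = d̄/(s_d/√n) = -5.53/(7.6/√9) = -2.18
df = n − 1 = 8
Two-sided p-value ≈ 0.0606
Since p ≈ 0.0606 > α = 0.05, fail to reject H0; the data do not provide sufficient evidence against H0.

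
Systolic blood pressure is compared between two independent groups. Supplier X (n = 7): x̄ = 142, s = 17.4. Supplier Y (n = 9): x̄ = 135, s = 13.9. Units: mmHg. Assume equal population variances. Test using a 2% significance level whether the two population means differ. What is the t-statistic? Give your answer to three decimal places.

Let group 1 = supplier X, group 2 = supplier Y. H0: μ_1 = μ_2; H1: μ_1 ≠ μ_2 (two-sample pooled-variance t-test, two-sided).
s_p² = [(7−1)·17.4² + (9−1)·13.9²]/(7+9−2) = 240.16
t = (142 − 135)/√[240.16·(1/7 + 1/9)] = 0.896
df = n₁ + n₂ − 2 = 14
Two-sided p-value ≈ 0.3852
Since p ≈ 0.3852 > α = 0.02, fail to reject H0; the evidence is not statistically significant.

0.896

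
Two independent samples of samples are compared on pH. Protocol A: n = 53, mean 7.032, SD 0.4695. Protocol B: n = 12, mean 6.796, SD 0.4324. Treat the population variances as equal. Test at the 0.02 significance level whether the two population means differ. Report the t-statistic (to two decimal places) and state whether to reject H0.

t = 1.59; fail to reject H0

Let group 1 = protocol A, group 2 = protocol B. H0: μ_1 = μ_2; H1: μ_1 ≠ μ_2 (two-sample pooled-variance t-test, two-sided).
s_p² = [(53−1)·0.4695² + (12−1)·0.4324²]/(53+12−2) = 0.214588
t = (7.032 − 6.796)/√[0.214588·(1/53 + 1/12)] = 1.59
df = n₁ + n₂ − 2 = 63
Two-sided p-value ≈ 0.1160
Since p ≈ 0.1160 > α = 0.02, fail to reject H0; the data do not provide sufficient evidence against H0.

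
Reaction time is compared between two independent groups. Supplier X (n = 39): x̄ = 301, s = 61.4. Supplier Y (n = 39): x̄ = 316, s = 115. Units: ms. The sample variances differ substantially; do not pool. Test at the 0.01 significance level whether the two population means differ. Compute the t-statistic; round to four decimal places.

-0.7186

Let group 1 = supplier X, group 2 = supplier Y. H0: μ_1 = μ_2; H1: μ_1 ≠ μ_2 (Welch's two-sample t-test, two-sided).
t = (x̄_1 − x̄_2)/√(s_1²/n_1 + s_2²/n_2) = (301 − 316)/√(61.4²/39 + 115²/39) = -0.7186
Welch–Satterthwaite df ≈ 58.04
Two-sided p-value ≈ 0.4753
Since p ≈ 0.4753 > α = 0.01, fail to reject H0; the data do not provide sufficient evidence against H0.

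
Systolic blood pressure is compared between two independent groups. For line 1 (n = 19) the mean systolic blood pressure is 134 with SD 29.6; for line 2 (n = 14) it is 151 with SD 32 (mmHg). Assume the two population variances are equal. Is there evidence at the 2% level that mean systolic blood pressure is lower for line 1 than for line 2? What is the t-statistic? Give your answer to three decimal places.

Let group 1 = line 1, group 2 = line 2. H0: μ_1 = μ_2; H1: μ_1 < μ_2 (two-sample pooled-variance t-test, left-tailed).
s_p² = [(19−1)·29.6² + (14−1)·32²]/(19+14−2) = 938.157
t = (134 − 151)/√[938.157·(1/19 + 1/14)] = -1.576
df = n₁ + n₂ − 2 = 31
p-value = P(T ≤ -1.576) ≈ 0.063
Since p ≈ 0.063 > α = 0.02, fail to reject H0; the data do not provide sufficient evidence against H0.

-1.576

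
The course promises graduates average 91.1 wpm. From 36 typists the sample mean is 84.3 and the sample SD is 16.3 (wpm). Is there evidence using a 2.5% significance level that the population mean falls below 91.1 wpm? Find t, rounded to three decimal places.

-2.503

H0: μ = 91.1; H1: μ < 91.1 (one-sample t-test, left-tailed).
t = (x̄ − μ₀)/(s/√n) = (84.3 − 91.1)/(16.3/√36) = -2.503
df = n − 1 = 35
p-value = P(T ≤ -2.503) ≈ 0.009
Since p ≈ 0.009 < α = 0.025, reject H0; the evidence is statistically significant.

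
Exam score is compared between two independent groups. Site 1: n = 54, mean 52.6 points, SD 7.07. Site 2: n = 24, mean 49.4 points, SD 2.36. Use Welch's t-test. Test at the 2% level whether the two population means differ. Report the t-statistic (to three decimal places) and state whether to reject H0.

t = 2.974; reject H0

Let group 1 = site 1, group 2 = site 2. H0: μ_1 = μ_2; H1: μ_1 ≠ μ_2 (Welch's two-sample t-test, two-sided).
t = (x̄_1 − x̄_2)/√(s_1²/n_1 + s_2²/n_2) = (52.6 − 49.4)/√(7.07²/54 + 2.36²/24) = 2.974
Welch–Satterthwaite df ≈ 72.42
Two-sided p-value ≈ 0.0040
Since p ≈ 0.0040 < α = 0.02, reject H0; the evidence is statistically significant.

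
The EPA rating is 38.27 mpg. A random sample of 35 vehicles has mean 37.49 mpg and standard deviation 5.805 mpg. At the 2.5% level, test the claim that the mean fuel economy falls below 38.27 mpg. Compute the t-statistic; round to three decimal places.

H0: μ = 38.27; H1: μ < 38.27 (one-sample t-test, left-tailed).
t = (x̄ − μ₀)/(s/√n) = (37.49 − 38.27)/(5.805/√35) = -0.795
df = n − 1 = 34
p-value = P(T ≤ -0.795) ≈ 0.2161
Since p ≈ 0.2161 > α = 0.025, fail to reject H0; the evidence is not statistically significant.

-0.795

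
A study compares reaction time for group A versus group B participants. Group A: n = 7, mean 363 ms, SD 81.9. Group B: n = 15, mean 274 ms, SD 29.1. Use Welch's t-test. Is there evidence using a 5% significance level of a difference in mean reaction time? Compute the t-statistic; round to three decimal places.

Let group 1 = group A, group 2 = group B. H0: μ_1 = μ_2; H1: μ_1 ≠ μ_2 (Welch's two-sample t-test, two-sided).
t = (x̄_1 − x̄_2)/√(s_1²/n_1 + s_2²/n_2) = (363 − 274)/√(81.9²/7 + 29.1²/15) = 2.794
Welch–Satterthwaite df ≈ 6.72
Two-sided p-value ≈ 0.028
Since p ≈ 0.028 < α = 0.05, reject H0; the evidence is statistically significant.

2.794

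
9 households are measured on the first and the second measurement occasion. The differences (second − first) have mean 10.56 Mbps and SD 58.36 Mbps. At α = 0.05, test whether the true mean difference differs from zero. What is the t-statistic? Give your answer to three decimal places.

0.543

H0: μ_d = 0; H1: μ_d ≠ 0 (paired t-test on the differences, two-sided).
t = d̄/(s_d/√n) = 10.56/(58.36/√9) = 0.543
df = n − 1 = 8
Two-sided p-value ≈ 0.6020
Since p ≈ 0.6020 > α = 0.05, fail to reject H0; the evidence is not statistically significant.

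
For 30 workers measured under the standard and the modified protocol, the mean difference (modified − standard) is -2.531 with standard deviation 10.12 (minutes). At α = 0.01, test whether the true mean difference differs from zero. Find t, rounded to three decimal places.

-1.370

H0: μ_d = 0; H1: μ_d ≠ 0 (paired t-test on the differences, two-sided).
t = d̄/(s_d/√n) = -2.531/(10.12/√30) = -1.370
df = n − 1 = 29
Two-sided p-value ≈ 0.181
Since p ≈ 0.181 > α = 0.01, fail to reject H0; the data do not provide sufficient evidence against H0.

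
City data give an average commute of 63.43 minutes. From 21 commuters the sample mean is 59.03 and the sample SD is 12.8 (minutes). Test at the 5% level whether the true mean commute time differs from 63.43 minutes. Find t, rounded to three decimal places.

-1.575

H0: μ = 63.43; H1: μ ≠ 63.43 (one-sample t-test, two-sided).
t = (x̄ − μ₀)/(s/√n) = (59.03 − 63.43)/(12.8/√21) = -1.575
df = n − 1 = 20
Two-sided p-value ≈ 0.131
Since p ≈ 0.131 > α = 0.05, fail to reject H0; the evidence is not statistically significant.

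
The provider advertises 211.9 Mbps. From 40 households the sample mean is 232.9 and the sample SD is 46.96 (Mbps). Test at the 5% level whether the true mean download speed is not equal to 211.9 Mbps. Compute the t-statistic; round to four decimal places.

2.8283

H0: μ = 211.9; H1: μ ≠ 211.9 (one-sample t-test, two-sided).
t = (x̄ − μ₀)/(s/√n) = (232.9 − 211.9)/(46.96/√40) = 2.8283
df = n − 1 = 39
Two-sided p-value ≈ 0.007
Since p ≈ 0.007 < α = 0.05, reject H0; the data support H1.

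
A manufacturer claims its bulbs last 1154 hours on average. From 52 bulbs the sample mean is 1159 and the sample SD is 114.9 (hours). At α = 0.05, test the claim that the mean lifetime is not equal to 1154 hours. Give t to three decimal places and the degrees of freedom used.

H0: μ = 1154; H1: μ ≠ 1154 (one-sample t-test, two-sided).
t = (x̄ − μ₀)/(s/√n) = (1159 − 1154)/(114.9/√52) = 0.314
df = n − 1 = 51
Two-sided p-value ≈ 0.755
Since p ≈ 0.755 > α = 0.05, fail to reject H0; the data do not provide sufficient evidence against H0.

t = 0.314, df = 51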